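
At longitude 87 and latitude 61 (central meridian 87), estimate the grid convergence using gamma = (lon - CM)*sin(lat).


gamma = (87 - 87) * sin(61) = 0 * 0.87462 = 0.0 degrees

0.0 degrees


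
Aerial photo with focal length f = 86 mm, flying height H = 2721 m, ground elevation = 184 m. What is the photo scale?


scale = f / (H - h) = 86 mm / 2537 m = 86 / 2537000 = 1:29500

1:29500


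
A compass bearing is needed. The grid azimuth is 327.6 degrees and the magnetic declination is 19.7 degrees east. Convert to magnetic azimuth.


magnetic azimuth = grid azimuth - declination (east +ve)
mag_az = 327.6 - 19.7 = 307.9 degrees

307.9 degrees


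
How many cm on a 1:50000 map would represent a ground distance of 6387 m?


map_cm = 6387 * 100 / 50000 = 12.774 cm ≈ 12.77 cm

12.77 cm


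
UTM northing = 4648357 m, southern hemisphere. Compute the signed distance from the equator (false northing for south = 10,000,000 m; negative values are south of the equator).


For southern: actual = 4648357 - 10000000 = -5351643 m

-5351643 m


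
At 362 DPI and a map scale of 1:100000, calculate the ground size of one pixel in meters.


pixel_cm = 2.54 / 362 ≈ 0.007017 cm
ground = pixel_cm * 100000 / 100 = 2.54 * 100000 / (362 * 100) = 254000 / 36200 ≈ 7.02 m

7.02 m


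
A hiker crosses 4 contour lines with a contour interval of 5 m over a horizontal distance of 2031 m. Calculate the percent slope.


elevation change = 4 * 5 = 20 m
slope = 20 / 2031 * 100 = 1.0%

1.0%


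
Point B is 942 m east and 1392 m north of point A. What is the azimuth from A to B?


az = atan2(942, 1392) = 34.1 deg
adjusted to 0-360: 34.1 degrees

34.1 degrees


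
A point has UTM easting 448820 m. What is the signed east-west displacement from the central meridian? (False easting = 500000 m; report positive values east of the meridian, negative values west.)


displacement = 448820 - 500000 = -51180 m

-51180 m


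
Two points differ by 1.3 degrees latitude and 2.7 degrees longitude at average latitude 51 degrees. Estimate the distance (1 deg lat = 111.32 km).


dlat_km = 1.3 * 111.32 = 144.716
dlon_km = 2.7 * 111.32 * cos(51) ≈ 189.151
dist = sqrt(144.716^2 + 189.151^2) ≈ 238.2 km

238.2 km


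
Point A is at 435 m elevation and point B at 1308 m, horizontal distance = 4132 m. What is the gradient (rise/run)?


gradient = (1308 - 435) / 4132 = 873 / 4132 = 0.2113

0.2113


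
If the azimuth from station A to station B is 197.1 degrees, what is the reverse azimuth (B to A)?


back azimuth = (197.1 + 180) mod 360 = 17.1 degrees

17.1 degrees


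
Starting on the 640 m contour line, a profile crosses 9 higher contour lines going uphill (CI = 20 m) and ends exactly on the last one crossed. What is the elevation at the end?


elevation = 640 + 9 * 20 = 820 m

820 m


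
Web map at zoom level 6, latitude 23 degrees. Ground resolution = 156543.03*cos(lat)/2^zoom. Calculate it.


res = 156543.03 * cos(23) / 2^6 = 156543.03 * 0.92050485 / 64 = 2251.54 m/pixel

2251.54 m/pixel


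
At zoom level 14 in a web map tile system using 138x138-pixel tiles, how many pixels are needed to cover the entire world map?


tiles per axis = 2^14 = 16384
total tiles = 16384^2 = 268435456
pixels per axis = 16384 * 138 = 2260992
total pixels = 2260992^2 = 5112084824064

5112084824064 pixels


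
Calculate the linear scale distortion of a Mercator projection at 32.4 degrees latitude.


SF = 1 / cos(32.4) = 1 / 0.844328 = 1.184

1.184


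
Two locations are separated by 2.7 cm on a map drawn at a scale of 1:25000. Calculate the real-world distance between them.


ground = 2.7 cm * 25000 / 100 = 675.0 m

675.0 m


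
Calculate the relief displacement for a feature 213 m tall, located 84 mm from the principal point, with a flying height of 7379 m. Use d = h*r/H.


d = h * r / H = 213 * 84 / 7379 = 2.42 mm

2.42 mm


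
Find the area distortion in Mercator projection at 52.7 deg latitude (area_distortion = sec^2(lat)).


area_distortion = 1/cos^2(52.7) = 2.723

2.723


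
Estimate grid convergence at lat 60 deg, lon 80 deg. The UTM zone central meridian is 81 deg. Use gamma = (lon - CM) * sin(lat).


gamma = (80 - 81) * sin(60) = -1 * 0.866025 = -0.866 degrees

-0.866 degrees


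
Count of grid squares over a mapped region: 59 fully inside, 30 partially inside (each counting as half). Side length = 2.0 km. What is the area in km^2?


effective squares = 59 + 30 * 0.5 = 74.0
area = 74.0 * 4.0 = 296.0 km^2

296.0 km^2


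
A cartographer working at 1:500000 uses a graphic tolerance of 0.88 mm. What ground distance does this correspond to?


ground = 0.88 mm * 500000 / 1000 = 440.0 m

440.0 m


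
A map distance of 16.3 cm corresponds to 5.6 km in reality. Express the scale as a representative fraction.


ground = 5.6 km = 560000 cm; RF denominator = ground / map = 560000 / 16.3 ≈ 34356; RF = 1:34356

1:34356


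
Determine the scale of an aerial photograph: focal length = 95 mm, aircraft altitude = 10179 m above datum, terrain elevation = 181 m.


scale = f / (H - h) = 95 mm / 9998 m = 95 / 9998000 = 1:105242

1:105242


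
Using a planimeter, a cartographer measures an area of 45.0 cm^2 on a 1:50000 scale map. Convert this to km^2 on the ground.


ground_area = 45.0 * (50000/100)^2 = 11250000.0 m^2 = 11.25 km^2

11.25 km^2


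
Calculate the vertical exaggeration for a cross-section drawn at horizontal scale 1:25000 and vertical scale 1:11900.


VE = horizontal_scale / vertical_scale = 25000 / 11900 ≈ 2.1

2.1x


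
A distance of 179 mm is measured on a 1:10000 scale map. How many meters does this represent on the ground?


ground = 179 mm * 10000 / 1000 = 1790.0 m

1790.0 m


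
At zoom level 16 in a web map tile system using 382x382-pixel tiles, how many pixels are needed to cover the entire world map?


tiles per axis = 2^16 = 65536
total tiles = 65536^2 = 4294967296
pixels per axis = 65536 * 382 = 25034752
total pixels = 25034752^2 = 626738807701504

626738807701504 pixels


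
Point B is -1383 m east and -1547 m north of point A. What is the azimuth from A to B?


az = atan2(-1383, -1547) = -138.2 deg
adjusted to 0-360: 221.8 degrees

221.8 degrees


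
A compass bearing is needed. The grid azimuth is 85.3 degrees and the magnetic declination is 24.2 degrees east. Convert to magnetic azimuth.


magnetic azimuth = grid azimuth - declination (east +ve)
mag_az = 85.3 - 24.2 = 61.1 degrees

61.1 degrees


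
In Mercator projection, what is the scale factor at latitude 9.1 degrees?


SF = 1 / cos(9.1) = 1 / 0.987414 = 1.013

1.013


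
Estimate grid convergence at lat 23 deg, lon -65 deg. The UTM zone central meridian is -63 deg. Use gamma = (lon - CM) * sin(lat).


gamma = (-65 - -63) * sin(23) = -2 * 0.390731 = -0.781 degrees

-0.781 degrees


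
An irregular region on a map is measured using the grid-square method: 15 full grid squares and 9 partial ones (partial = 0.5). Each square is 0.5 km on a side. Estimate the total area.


effective squares = 15 + 9 * 0.5 = 19.5
area = 19.5 * 0.25 = 4.875 km^2

4.875 km^2


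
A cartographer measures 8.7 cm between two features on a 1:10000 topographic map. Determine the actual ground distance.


ground = 8.7 cm * 10000 / 100 = 870.0 m

870.0 m


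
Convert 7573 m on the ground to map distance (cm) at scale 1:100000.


map_cm = 7573 * 100 / 100000 = 7.573 cm ≈ 7.57 cm

7.57 cm


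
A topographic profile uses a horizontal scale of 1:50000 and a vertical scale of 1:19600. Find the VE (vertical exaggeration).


VE = horizontal_scale / vertical_scale = 50000 / 19600 ≈ 2.6

2.6x


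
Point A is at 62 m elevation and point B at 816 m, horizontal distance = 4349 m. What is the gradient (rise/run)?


gradient = (816 - 62) / 4349 = 754 / 4349 = 0.1734

0.1734


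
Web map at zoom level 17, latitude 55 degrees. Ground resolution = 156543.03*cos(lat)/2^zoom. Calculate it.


res = 156543.03 * cos(55) / 2^17 = 156543.03 * 0.57357644 / 131072 = 0.69 m/pixel

0.69 m/pixel


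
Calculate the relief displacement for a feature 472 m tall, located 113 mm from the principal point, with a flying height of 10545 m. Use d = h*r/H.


d = h * r / H = 472 * 113 / 10545 = 5.06 mm

5.06 mm


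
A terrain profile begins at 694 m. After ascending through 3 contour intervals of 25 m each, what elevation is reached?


elevation = 694 + 3 * 25 = 769 m

769 m


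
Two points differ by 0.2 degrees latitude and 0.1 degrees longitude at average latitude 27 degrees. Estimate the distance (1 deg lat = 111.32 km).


dlat_km = 0.2 * 111.32 = 22.264
dlon_km = 0.1 * 111.32 * cos(27) ≈ 9.919
dist = sqrt(22.264^2 + 9.919^2) ≈ 24.4 km

24.4 km


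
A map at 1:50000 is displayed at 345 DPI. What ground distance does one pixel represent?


pixel_cm = 2.54 / 345 ≈ 0.007362 cm
ground = pixel_cm * 50000 / 100 = 2.54 * 50000 / (345 * 100) = 127000 / 34500 ≈ 3.68 m

3.68 m


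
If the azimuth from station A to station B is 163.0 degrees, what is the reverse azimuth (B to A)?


back azimuth = (163.0 + 180) mod 360 = 343.0 degrees

343.0 degrees


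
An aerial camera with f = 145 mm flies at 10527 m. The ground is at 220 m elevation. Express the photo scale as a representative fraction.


scale = f / (H - h) = 145 mm / 10307 m = 145 / 10307000 = 1:71083

1:71083


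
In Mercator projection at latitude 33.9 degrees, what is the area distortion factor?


area_distortion = 1/cos^2(33.9) = 1.452

1.452


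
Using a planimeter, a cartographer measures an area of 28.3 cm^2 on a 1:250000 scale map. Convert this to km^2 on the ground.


ground_area = 28.3 * (250000/100)^2 = 176875000.0 m^2 = 176.875 km^2

176.875 km^2


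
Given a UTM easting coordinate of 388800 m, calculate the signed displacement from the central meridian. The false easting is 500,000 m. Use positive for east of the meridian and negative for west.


displacement = 388800 - 500000 = -111200 m

-111200 m


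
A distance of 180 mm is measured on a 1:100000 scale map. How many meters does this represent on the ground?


ground = 180 mm * 100000 / 1000 = 18000.0 m

18000.0 m


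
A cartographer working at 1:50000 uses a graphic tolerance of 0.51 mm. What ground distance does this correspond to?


ground = 0.51 mm * 50000 / 1000 = 25.5 m

25.5 m


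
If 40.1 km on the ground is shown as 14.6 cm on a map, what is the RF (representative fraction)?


ground = 40.1 km = 4010000 cm; RF denominator = ground / map = 4010000 / 14.6 ≈ 274658; RF = 1:274658

1:274658


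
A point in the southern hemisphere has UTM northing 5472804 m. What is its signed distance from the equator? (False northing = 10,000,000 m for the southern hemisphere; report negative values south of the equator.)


For southern: actual = 5472804 - 10000000 = -4527196 m

-4527196 m


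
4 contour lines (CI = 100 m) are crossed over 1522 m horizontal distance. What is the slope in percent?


elevation change = 4 * 100 = 400 m
slope = 400 / 1522 * 100 = 26.3%

26.3%


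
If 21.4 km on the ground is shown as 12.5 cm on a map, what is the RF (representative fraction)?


ground = 21.4 km = 2140000 cm; RF denominator = ground / map = 2140000 / 12.5 = 171200; RF = 1:171200

1:171200


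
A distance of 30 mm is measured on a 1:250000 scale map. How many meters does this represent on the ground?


ground = 30 mm * 250000 / 1000 = 7500.0 m

7500.0 m


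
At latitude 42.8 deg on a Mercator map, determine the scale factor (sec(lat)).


SF = 1 / cos(42.8) = 1 / 0.73373 = 1.363

1.363


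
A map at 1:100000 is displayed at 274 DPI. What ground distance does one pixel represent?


pixel_cm = 2.54 / 274 ≈ 0.00927 cm
ground = pixel_cm * 100000 / 100 = 2.54 * 100000 / (274 * 100) = 254000 / 27400 ≈ 9.27 m

9.27 m


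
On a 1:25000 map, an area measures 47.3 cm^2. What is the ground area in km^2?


ground_area = 47.3 * (25000/100)^2 = 2956250.0 m^2 = 2.95625 km^2 ≈ 2.956 km^2

2.956 km^2


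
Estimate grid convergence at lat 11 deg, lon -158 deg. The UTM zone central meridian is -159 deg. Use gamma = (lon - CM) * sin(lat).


gamma = (-158 - -159) * sin(11) = 1 * 0.190809 = 0.191 degrees

0.191 degrees


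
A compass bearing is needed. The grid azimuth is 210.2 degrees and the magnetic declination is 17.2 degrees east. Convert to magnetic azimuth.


magnetic azimuth = grid azimuth - declination (east +ve)
mag_az = 210.2 - 17.2 = 193.0 degrees

193.0 degrees


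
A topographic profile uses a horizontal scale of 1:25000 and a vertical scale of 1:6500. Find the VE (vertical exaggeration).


VE = horizontal_scale / vertical_scale = 25000 / 6500 ≈ 3.8

3.8x


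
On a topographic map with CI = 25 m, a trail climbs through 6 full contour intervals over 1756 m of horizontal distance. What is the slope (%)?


elevation change = 6 * 25 = 150 m
slope = 150 / 1756 * 100 = 8.5%

8.5%


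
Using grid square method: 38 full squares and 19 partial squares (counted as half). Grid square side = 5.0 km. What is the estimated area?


effective squares = 38 + 19 * 0.5 = 47.5
area = 47.5 * 25.0 = 1187.5 km^2

1187.5 km^2


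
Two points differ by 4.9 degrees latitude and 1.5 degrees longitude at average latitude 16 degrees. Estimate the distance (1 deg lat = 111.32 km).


dlat_km = 4.9 * 111.32 = 545.468
dlon_km = 1.5 * 111.32 * cos(16) ≈ 160.511
dist = sqrt(545.468^2 + 160.511^2) ≈ 568.6 km

568.6 km


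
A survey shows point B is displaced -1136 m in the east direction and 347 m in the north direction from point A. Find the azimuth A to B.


az = atan2(-1136, 347) = -73.0 deg
adjusted to 0-360: 287.0 degrees

287.0 degrees


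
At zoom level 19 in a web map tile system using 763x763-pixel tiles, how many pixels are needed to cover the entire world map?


tiles per axis = 2^19 = 524288
total tiles = 524288^2 = 274877906944
pixels per axis = 524288 * 763 = 400031744
total pixels = 400031744^2 = 160025396207681536

160025396207681536 pixels


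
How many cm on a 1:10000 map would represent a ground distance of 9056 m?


map_cm = 9056 * 100 / 10000 = 90.56 cm

90.56 cm


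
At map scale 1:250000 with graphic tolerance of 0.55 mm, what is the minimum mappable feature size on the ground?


ground = 0.55 mm * 250000 / 1000 = 137.5 m

137.5 m


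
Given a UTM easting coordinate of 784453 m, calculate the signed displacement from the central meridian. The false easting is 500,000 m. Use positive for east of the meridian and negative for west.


displacement = 784453 - 500000 = 284453 m

284453 m


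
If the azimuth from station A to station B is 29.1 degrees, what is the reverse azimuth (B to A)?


back azimuth = (29.1 + 180) mod 360 = 209.1 degrees

209.1 degrees


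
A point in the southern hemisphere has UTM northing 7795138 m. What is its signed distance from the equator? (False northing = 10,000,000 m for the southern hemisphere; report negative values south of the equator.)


For southern: actual = 7795138 - 10000000 = -2204862 m

-2204862 m


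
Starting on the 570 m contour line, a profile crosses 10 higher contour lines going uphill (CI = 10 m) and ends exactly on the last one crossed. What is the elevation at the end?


elevation = 570 + 10 * 10 = 670 m

670 m


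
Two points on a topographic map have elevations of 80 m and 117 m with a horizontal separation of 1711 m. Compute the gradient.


gradient = (117 - 80) / 1711 = 37 / 1711 = 0.0216

0.0216


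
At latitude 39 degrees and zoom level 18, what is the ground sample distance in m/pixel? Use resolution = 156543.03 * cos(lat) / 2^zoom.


res = 156543.03 * cos(39) / 2^18 = 156543.03 * 0.77714596 / 262144 = 0.46 m/pixel

0.46 m/pixel


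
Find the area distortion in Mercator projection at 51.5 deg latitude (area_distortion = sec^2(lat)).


area_distortion = 1/cos^2(51.5) = 2.58

2.58


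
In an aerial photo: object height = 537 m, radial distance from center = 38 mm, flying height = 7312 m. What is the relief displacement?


d = h * r / H = 537 * 38 / 7312 = 2.79 mm

2.79 mm


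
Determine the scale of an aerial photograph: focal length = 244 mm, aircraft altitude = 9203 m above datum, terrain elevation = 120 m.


scale = f / (H - h) = 244 mm / 9083 m = 244 / 9083000 = 1:37225

1:37225


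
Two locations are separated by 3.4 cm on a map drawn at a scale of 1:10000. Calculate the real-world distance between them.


ground = 3.4 cm * 10000 / 100 = 340.0 m

340.0 m


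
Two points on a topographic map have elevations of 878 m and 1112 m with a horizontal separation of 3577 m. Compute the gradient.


gradient = (1112 - 878) / 3577 = 234 / 3577 = 0.0654

0.0654


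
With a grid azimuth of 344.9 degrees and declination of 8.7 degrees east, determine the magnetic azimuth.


magnetic azimuth = grid azimuth - declination (east +ve)
mag_az = 344.9 - 8.7 = 336.2 degrees

336.2 degrees


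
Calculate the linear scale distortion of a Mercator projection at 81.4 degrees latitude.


SF = 1 / cos(81.4) = 1 / 0.149535 = 6.687

6.687


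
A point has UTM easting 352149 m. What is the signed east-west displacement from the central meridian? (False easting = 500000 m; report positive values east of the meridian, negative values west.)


displacement = 352149 - 500000 = -147851 m

-147851 m


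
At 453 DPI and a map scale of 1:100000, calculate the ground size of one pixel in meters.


pixel_cm = 2.54 / 453 ≈ 0.005607 cm
ground = pixel_cm * 100000 / 100 = 2.54 * 100000 / (453 * 100) = 254000 / 45300 ≈ 5.61 m

5.61 m


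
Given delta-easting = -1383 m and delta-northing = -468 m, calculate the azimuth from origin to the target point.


az = atan2(-1383, -468) = -108.7 deg
adjusted to 0-360: 251.3 degrees

251.3 degrees


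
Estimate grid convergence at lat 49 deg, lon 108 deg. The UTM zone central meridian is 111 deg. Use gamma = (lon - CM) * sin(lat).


gamma = (108 - 111) * sin(49) = -3 * 0.75471 = -2.264 degrees

-2.264 degrees


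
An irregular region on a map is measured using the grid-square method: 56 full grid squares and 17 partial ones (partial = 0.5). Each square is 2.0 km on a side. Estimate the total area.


effective squares = 56 + 17 * 0.5 = 64.5
area = 64.5 * 4.0 = 258.0 km^2

258.0 km^2


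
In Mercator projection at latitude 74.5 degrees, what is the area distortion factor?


area_distortion = 1/cos^2(74.5) = 14.002

14.002


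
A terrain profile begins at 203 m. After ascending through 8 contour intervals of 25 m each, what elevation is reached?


elevation = 203 + 8 * 25 = 403 m

403 m


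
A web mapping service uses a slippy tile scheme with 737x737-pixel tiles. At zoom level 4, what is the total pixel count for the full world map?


tiles per axis = 2^4 = 16
total tiles = 16^2 = 256
pixels per axis = 16 * 737 = 11792
total pixels = 11792^2 = 139051264

139051264 pixels


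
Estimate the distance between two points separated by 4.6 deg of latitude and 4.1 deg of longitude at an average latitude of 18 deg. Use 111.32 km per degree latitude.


dlat_km = 4.6 * 111.32 = 512.072
dlon_km = 4.1 * 111.32 * cos(18) ≈ 434.074
dist = sqrt(512.072^2 + 434.074^2) ≈ 671.3 km

671.3 km


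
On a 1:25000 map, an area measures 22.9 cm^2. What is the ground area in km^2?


ground_area = 22.9 * (25000/100)^2 = 1431250.0 m^2 = 1.43125 km^2 ≈ 1.431 km^2

1.431 km^2


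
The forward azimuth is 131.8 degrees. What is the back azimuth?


back azimuth = (131.8 + 180) mod 360 = 311.8 degrees

311.8 degrees


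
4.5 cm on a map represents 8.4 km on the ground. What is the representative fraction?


ground = 8.4 km = 840000 cm; RF denominator = ground / map = 840000 / 4.5 ≈ 186667; RF = 1:186667

1:186667


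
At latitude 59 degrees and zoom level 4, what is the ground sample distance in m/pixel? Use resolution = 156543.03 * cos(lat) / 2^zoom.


res = 156543.03 * cos(59) / 2^4 = 156543.03 * 0.51503807 / 16 = 5039.1 m/pixel

5039.1 m/pixel


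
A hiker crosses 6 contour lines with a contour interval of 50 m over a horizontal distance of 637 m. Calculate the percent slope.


elevation change = 6 * 50 = 300 m
slope = 300 / 637 * 100 = 47.1%

47.1%


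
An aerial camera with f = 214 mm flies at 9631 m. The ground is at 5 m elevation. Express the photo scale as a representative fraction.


scale = f / (H - h) = 214 mm / 9626 m = 214 / 9626000 = 1:44981

1:44981


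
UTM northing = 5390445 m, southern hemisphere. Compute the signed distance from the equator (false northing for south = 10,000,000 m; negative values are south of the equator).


For southern: actual = 5390445 - 10000000 = -4609555 m

-4609555 m


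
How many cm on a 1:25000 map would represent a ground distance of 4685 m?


map_cm = 4685 * 100 / 25000 = 18.74 cm

18.74 cm


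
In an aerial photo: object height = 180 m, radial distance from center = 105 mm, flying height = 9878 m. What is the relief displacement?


d = h * r / H = 180 * 105 / 9878 = 1.91 mm

1.91 mm


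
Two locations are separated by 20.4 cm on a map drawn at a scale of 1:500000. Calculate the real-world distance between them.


ground = 20.4 cm * 500000 / 100 = 102000.0 m = 102.0 km

102.0 km


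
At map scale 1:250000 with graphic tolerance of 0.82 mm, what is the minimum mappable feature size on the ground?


ground = 0.82 mm * 250000 / 1000 = 205.0 m

205.0 m


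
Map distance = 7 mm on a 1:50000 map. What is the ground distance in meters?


ground = 7 mm * 50000 / 1000 = 350.0 m

350.0 m


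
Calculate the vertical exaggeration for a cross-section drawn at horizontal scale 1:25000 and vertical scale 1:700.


VE = horizontal_scale / vertical_scale = 25000 / 700 ≈ 35.7

35.7x


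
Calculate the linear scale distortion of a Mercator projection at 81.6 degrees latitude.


SF = 1 / cos(81.6) = 1 / 0.146083 = 6.845

6.845


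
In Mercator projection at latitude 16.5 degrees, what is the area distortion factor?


area_distortion = 1/cos^2(16.5) = 1.088

1.088


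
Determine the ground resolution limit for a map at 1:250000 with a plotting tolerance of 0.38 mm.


ground = 0.38 mm * 250000 / 1000 = 95.0 m

95.0 m


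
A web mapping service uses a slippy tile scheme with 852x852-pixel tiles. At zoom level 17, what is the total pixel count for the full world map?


tiles per axis = 2^17 = 131072
total tiles = 131072^2 = 17179869184
pixels per axis = 131072 * 852 = 111673344
total pixels = 111673344^2 = 12470935760142336

12470935760142336 pixels


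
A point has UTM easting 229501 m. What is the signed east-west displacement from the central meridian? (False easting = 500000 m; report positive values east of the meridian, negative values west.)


displacement = 229501 - 500000 = -270499 m

-270499 m


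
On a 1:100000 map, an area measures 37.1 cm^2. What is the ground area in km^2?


ground_area = 37.1 * (100000/100)^2 = 37100000.0 m^2 = 37.1 km^2

37.1 km^2


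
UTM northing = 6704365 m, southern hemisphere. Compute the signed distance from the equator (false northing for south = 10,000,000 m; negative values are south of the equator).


For southern: actual = 6704365 - 10000000 = -3295635 m

-3295635 m


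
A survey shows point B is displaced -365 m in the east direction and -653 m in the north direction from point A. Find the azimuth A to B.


az = atan2(-365, -653) = -150.8 deg
adjusted to 0-360: 209.2 degrees

209.2 degrees


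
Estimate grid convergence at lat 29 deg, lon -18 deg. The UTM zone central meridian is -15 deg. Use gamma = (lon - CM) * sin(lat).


gamma = (-18 - -15) * sin(29) = -3 * 0.48481 = -1.454 degrees

-1.454 degrees


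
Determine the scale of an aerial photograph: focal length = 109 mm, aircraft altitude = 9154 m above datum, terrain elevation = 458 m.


scale = f / (H - h) = 109 mm / 8696 m = 109 / 8696000 = 1:79780

1:79780


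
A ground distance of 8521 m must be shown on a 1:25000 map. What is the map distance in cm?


map_cm = 8521 * 100 / 25000 = 34.084 cm ≈ 34.08 cm

34.08 cm


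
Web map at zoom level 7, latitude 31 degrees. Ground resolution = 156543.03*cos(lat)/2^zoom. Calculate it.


res = 156543.03 * cos(31) / 2^7 = 156543.03 * 0.8571673 / 128 = 1048.31 m/pixel

1048.31 m/pixel


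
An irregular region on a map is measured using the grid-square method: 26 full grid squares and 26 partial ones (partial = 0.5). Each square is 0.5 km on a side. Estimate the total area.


effective squares = 26 + 26 * 0.5 = 39.0
area = 39.0 * 0.25 = 9.75 km^2

9.75 km^2


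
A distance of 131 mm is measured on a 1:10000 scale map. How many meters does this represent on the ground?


ground = 131 mm * 10000 / 1000 = 1310.0 m

1310.0 m


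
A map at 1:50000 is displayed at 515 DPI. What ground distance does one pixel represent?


pixel_cm = 2.54 / 515 ≈ 0.004932 cm
ground = pixel_cm * 50000 / 100 = 2.54 * 50000 / (515 * 100) = 127000 / 51500 ≈ 2.47 m

2.47 m


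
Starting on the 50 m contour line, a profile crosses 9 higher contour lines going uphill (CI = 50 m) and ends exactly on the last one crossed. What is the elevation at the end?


elevation = 50 + 9 * 50 = 500 m

500 m


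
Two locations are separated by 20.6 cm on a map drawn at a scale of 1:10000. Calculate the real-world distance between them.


ground = 20.6 cm * 10000 / 100 = 2060.0 m = 2.06 km

2.06 km


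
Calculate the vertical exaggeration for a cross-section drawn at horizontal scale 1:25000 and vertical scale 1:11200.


VE = horizontal_scale / vertical_scale = 25000 / 11200 ≈ 2.2

2.2x


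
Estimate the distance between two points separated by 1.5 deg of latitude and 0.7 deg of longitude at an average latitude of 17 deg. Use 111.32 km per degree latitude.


dlat_km = 1.5 * 111.32 = 166.98
dlon_km = 0.7 * 111.32 * cos(17) ≈ 74.519
dist = sqrt(166.98^2 + 74.519^2) ≈ 182.9 km

182.9 km


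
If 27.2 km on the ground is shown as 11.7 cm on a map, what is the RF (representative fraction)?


ground = 27.2 km = 2720000 cm; RF denominator = ground / map = 2720000 / 11.7 ≈ 232479; RF = 1:232479

1:232479


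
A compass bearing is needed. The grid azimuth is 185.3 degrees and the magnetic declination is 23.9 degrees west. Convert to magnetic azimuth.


magnetic azimuth = grid azimuth - declination (east +ve)
mag_az = 185.3 - -23.9 = 209.2 degrees

209.2 degrees


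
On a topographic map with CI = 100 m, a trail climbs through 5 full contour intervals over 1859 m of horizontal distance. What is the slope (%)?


elevation change = 5 * 100 = 500 m
slope = 500 / 1859 * 100 = 26.9%

26.9%


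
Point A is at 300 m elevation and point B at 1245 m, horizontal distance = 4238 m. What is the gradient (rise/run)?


gradient = (1245 - 300) / 4238 = 945 / 4238 = 0.223

0.223


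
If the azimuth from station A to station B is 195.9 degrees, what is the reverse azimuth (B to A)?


back azimuth = (195.9 + 180) mod 360 = 15.9 degrees

15.9 degrees


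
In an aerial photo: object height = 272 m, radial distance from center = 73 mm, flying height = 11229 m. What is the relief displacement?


d = h * r / H = 272 * 73 / 11229 = 1.77 mm

1.77 mm


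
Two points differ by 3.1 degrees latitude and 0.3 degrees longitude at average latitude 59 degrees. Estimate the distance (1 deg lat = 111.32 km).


dlat_km = 3.1 * 111.32 = 345.092
dlon_km = 0.3 * 111.32 * cos(59) ≈ 17.2
dist = sqrt(345.092^2 + 17.2^2) ≈ 345.5 km

345.5 km


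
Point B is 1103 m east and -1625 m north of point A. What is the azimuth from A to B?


az = atan2(1103, -1625) = 145.8 deg
adjusted to 0-360: 145.8 degrees

145.8 degrees


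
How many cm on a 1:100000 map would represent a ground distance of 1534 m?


map_cm = 1534 * 100 / 100000 = 1.534 cm ≈ 1.53 cm

1.53 cm


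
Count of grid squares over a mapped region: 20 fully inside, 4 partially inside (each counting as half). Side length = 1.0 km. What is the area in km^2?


effective squares = 20 + 4 * 0.5 = 22.0
area = 22.0 * 1.0 = 22.0 km^2

22.0 km^2


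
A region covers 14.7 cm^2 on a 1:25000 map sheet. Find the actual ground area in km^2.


ground_area = 14.7 * (25000/100)^2 = 918750.0 m^2 = 0.91875 km^2 ≈ 0.919 km^2

0.919 km^2


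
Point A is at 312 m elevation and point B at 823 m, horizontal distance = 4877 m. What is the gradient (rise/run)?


gradient = (823 - 312) / 4877 = 511 / 4877 = 0.1048

0.1048


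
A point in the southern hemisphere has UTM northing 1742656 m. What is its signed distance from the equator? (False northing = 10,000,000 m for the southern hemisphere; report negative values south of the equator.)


For southern: actual = 1742656 - 10000000 = -8257344 m

-8257344 m


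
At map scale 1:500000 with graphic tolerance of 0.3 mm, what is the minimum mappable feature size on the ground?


ground = 0.3 mm * 500000 / 1000 = 150.0 m

150.0 m


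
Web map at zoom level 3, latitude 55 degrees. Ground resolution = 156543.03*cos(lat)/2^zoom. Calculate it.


res = 156543.03 * cos(55) / 2^3 = 156543.03 * 0.57357644 / 8 = 11223.67 m/pixel

11223.67 m/pixel


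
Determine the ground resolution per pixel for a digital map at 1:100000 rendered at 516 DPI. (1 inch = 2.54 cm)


pixel_cm = 2.54 / 516 ≈ 0.004922 cm
ground = pixel_cm * 100000 / 100 = 2.54 * 100000 / (516 * 100) = 254000 / 51600 ≈ 4.92 m

4.92 m


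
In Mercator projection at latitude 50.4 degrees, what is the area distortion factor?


area_distortion = 1/cos^2(50.4) = 2.461

2.461


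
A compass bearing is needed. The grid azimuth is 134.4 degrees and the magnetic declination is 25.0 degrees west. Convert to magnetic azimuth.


magnetic azimuth = grid azimuth - declination (east +ve)
mag_az = 134.4 - -25.0 = 159.4 degrees

159.4 degrees


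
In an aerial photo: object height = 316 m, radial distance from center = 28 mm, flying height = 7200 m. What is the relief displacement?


d = h * r / H = 316 * 28 / 7200 = 1.23 mm

1.23 mm


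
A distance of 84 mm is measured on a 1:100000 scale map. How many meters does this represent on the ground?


ground = 84 mm * 100000 / 1000 = 8400.0 m

8400.0 m


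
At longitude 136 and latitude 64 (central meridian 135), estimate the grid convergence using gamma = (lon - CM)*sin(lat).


gamma = (136 - 135) * sin(64) = 1 * 0.898794 = 0.899 degrees

0.899 degrees


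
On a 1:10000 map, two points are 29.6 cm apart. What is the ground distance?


ground = 29.6 cm * 10000 / 100 = 2960.0 m = 2.96 km

2.96 km


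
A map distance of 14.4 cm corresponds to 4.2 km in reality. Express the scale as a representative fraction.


ground = 4.2 km = 420000 cm; RF denominator = ground / map = 420000 / 14.4 ≈ 29167; RF = 1:29167

1:29167


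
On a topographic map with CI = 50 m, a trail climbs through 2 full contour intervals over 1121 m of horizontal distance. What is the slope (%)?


elevation change = 2 * 50 = 100 m
slope = 100 / 1121 * 100 = 8.9%

8.9%


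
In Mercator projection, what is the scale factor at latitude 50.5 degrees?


SF = 1 / cos(50.5) = 1 / 0.636078 = 1.572

1.572


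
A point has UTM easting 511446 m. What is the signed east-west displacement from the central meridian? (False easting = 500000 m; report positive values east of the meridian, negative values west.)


displacement = 511446 - 500000 = 11446 m

11446 m


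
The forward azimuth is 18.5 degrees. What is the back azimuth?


back azimuth = (18.5 + 180) mod 360 = 198.5 degrees

198.5 degrees


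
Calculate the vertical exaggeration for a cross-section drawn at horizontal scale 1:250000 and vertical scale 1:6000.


VE = horizontal_scale / vertical_scale = 250000 / 6000 ≈ 41.7

41.7x


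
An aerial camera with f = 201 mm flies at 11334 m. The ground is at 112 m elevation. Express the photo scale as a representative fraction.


scale = f / (H - h) = 201 mm / 11222 m = 201 / 11222000 = 1:55831

1:55831


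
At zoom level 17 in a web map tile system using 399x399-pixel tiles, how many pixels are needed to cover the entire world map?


tiles per axis = 2^17 = 131072
total tiles = 131072^2 = 17179869184
pixels per axis = 131072 * 399 = 52297728
total pixels = 52297728^2 = 2735052353961984

2735052353961984 pixels


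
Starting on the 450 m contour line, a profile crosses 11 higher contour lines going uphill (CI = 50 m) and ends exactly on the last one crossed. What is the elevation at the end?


elevation = 450 + 11 * 50 = 1000 m

1000 m


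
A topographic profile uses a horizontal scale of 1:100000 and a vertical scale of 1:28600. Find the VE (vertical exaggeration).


VE = horizontal_scale / vertical_scale = 100000 / 28600 ≈ 3.5

3.5x


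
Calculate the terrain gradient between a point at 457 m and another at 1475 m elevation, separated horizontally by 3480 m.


gradient = (1475 - 457) / 3480 = 1018 / 3480 = 0.2925

0.2925


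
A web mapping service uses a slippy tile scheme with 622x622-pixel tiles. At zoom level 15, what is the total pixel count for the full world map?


tiles per axis = 2^15 = 32768
total tiles = 32768^2 = 1073741824
pixels per axis = 32768 * 622 = 20381696
total pixels = 20381696^2 = 415413531836416

415413531836416 pixels


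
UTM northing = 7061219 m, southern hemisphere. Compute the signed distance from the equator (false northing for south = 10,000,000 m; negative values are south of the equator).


For southern: actual = 7061219 - 10000000 = -2938781 m

-2938781 m


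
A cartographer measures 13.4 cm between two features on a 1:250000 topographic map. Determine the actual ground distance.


ground = 13.4 cm * 250000 / 100 = 33500.0 m = 33.5 km

33.5 km


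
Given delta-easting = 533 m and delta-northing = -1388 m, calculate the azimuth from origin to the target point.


az = atan2(533, -1388) = 159.0 deg
adjusted to 0-360: 159.0 degrees

159.0 degrees


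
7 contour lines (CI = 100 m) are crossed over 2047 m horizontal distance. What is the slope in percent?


elevation change = 7 * 100 = 700 m
slope = 700 / 2047 * 100 = 34.2%

34.2%


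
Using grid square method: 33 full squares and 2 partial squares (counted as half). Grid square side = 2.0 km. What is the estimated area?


effective squares = 33 + 2 * 0.5 = 34.0
area = 34.0 * 4.0 = 136.0 km^2

136.0 km^2


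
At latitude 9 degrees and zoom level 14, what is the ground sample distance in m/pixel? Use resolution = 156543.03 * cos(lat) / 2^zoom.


res = 156543.03 * cos(9) / 2^14 = 156543.03 * 0.98768834 / 16384 = 9.44 m/pixel

9.44 m/pixel


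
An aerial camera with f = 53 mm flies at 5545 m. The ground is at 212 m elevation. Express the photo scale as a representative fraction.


scale = f / (H - h) = 53 mm / 5333 m = 53 / 5333000 = 1:100623

1:100623


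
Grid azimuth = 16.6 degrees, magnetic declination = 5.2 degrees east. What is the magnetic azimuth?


magnetic azimuth = grid azimuth - declination (east +ve)
mag_az = 16.6 - 5.2 = 11.4 degrees

11.4 degrees


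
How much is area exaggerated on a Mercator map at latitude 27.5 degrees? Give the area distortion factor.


area_distortion = 1/cos^2(27.5) = 1.271

1.271


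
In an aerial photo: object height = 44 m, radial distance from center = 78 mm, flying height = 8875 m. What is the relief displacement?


d = h * r / H = 44 * 78 / 8875 = 0.39 mm

0.39 mm


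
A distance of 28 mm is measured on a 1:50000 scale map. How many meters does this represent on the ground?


ground = 28 mm * 50000 / 1000 = 1400.0 m

1400.0 m


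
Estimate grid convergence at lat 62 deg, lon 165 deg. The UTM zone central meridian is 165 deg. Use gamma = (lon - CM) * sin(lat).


gamma = (165 - 165) * sin(62) = 0 * 0.882948 = 0.0 degrees

0.0 degrees


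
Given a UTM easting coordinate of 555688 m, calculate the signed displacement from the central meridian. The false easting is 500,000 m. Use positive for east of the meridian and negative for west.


displacement = 555688 - 500000 = 55688 m

55688 m


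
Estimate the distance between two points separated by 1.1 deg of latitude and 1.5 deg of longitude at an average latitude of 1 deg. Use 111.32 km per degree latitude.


dlat_km = 1.1 * 111.32 = 122.452
dlon_km = 1.5 * 111.32 * cos(1) ≈ 166.955
dist = sqrt(122.452^2 + 166.955^2) ≈ 207.0 km

207.0 km


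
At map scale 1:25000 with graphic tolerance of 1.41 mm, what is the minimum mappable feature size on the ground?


ground = 1.41 mm * 25000 / 1000 = 35.25 m

35.25 m


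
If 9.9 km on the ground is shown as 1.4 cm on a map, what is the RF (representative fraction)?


ground = 9.9 km = 990000 cm; RF denominator = ground / map = 990000 / 1.4 ≈ 707143; RF = 1:707143

1:707143


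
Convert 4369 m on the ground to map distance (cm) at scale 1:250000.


map_cm = 4369 * 100 / 250000 = 1.7476 cm ≈ 1.75 cm

1.75 cm


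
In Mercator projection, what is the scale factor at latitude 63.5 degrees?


SF = 1 / cos(63.5) = 1 / 0.446198 = 2.241

2.241


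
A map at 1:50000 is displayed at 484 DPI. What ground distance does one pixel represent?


pixel_cm = 2.54 / 484 ≈ 0.005248 cm
ground = pixel_cm * 50000 / 100 = 2.54 * 50000 / (484 * 100) = 127000 / 48400 ≈ 2.62 m

2.62 m


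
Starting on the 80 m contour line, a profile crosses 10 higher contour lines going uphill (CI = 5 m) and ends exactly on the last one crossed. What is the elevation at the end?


elevation = 80 + 10 * 5 = 130 m

130 m


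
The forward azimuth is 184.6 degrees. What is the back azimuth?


back azimuth = (184.6 + 180) mod 360 = 4.6 degrees

4.6 degrees


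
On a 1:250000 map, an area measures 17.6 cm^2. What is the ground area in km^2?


ground_area = 17.6 * (250000/100)^2 = 110000000.0 m^2 = 110.0 km^2

110.0 km^2


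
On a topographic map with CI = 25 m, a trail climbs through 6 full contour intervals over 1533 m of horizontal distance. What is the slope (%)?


elevation change = 6 * 25 = 150 m
slope = 150 / 1533 * 100 = 9.8%

9.8%


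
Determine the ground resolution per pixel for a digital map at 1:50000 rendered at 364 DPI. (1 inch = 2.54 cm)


pixel_cm = 2.54 / 364 ≈ 0.006978 cm
ground = pixel_cm * 50000 / 100 = 2.54 * 50000 / (364 * 100) = 127000 / 36400 ≈ 3.49 m

3.49 m


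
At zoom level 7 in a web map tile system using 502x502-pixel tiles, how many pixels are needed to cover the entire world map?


tiles per axis = 2^7 = 128
total tiles = 128^2 = 16384
pixels per axis = 128 * 502 = 64256
total pixels = 64256^2 = 4128833536

4128833536 pixels


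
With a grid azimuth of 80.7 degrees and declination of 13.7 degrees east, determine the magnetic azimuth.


magnetic azimuth = grid azimuth - declination (east +ve)
mag_az = 80.7 - 13.7 = 67.0 degrees

67.0 degrees


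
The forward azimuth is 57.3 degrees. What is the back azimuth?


back azimuth = (57.3 + 180) mod 360 = 237.3 degrees

237.3 degrees


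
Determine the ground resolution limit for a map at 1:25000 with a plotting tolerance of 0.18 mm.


ground = 0.18 mm * 25000 / 1000 = 4.5 m

4.5 m


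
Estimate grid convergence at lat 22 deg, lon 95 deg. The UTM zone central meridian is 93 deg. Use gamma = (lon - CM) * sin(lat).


gamma = (95 - 93) * sin(22) = 2 * 0.374607 = 0.749 degrees

0.749 degrees


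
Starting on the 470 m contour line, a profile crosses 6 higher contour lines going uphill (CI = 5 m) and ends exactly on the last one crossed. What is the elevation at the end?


elevation = 470 + 6 * 5 = 500 m

500 m
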